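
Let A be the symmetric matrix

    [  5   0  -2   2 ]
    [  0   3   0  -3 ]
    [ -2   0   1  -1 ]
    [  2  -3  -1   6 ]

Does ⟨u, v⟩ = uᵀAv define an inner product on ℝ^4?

yes

Symmetric row and column elimination reduces A to a congruent diagonal form with pivots 5, 3, 1/5, 2.
So there are 4 positive pivots.
Hence Q is positive definite.
⟨·,·⟩ is an inner product exactly when A is positive definite.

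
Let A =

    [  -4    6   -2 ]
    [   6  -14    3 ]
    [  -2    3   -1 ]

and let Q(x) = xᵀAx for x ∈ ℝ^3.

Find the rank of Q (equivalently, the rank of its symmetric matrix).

Symmetric row and column elimination reduces A to a congruent diagonal form with pivots -4, -5, 0.
That gives 2 negative, 1 zero pivots.
The rank is the number of nonzero pivots: 2.

2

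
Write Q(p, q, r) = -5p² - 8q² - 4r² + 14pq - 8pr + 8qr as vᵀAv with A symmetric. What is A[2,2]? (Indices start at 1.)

The coefficient of q² in Q is -8, and that is exactly A[2,2].

-8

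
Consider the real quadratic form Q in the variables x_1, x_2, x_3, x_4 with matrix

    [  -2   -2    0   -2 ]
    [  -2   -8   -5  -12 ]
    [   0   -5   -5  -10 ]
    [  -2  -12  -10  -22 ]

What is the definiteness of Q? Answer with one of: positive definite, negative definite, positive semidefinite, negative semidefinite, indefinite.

negative semidefinite

Symmetric row and column elimination reduces A to a congruent diagonal form with pivots -2, -6, -5/6, 0.
Counting signs: 3 negative, 1 zero.
Hence Q is negative semidefinite.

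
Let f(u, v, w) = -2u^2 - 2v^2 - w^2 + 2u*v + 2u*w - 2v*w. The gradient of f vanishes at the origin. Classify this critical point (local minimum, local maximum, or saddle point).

The Hessian at the origin is H = [[-4, 2, 2], [2, -4, -2], [2, -2, -2]].
Row-reducing H symmetrically gives the diagonal entries -4, -3, -2/3.
So there are 3 negative pivots.
H is negative definite, so the origin is a strict local maximum.

local maximum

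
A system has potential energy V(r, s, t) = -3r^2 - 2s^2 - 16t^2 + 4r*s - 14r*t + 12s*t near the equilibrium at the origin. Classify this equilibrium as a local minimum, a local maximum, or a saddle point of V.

The Hessian at the origin is H = [[-6, 4, -14], [4, -4, 12], [-14, 12, -32]].
Applying the same elementary operations to the rows and columns of H produces a congruent diagonal matrix with entries -6, -4/3, 6.
So there are 1 positive, 2 negative pivots.
H is indefinite, so the origin is a saddle point.

saddle point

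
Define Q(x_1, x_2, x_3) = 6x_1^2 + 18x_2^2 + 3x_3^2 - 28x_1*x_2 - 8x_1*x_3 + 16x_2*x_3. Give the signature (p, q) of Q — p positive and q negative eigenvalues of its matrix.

Write A = [[6, -14, -4], [-14, 18, 8], [-4, 8, 3]].
Row-reducing A symmetrically gives the diagonal entries 6, -44/3, 5/11.
Counting signs: 2 positive, 1 negative.

(2, 1)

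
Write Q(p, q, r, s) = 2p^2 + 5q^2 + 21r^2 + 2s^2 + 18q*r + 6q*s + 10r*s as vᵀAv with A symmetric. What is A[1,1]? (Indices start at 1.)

The coefficient of p^2 in Q is 2, and that is exactly A[1,1].

2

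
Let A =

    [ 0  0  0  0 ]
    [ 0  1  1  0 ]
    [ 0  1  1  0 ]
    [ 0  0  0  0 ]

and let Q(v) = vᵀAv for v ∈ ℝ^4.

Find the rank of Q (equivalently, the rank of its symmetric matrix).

1

Congruent diagonalization of A (simultaneous row and column reduction) yields pivots 0, 1, 0, 0.
So there are 1 positive, 3 zero pivots.
The rank is the number of nonzero pivots: 1.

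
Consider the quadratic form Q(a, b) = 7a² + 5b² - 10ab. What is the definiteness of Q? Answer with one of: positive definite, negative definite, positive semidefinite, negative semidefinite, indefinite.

positive definite

The symmetric matrix of Q is [[7, -5], [-5, 5]].
For the 2×2 matrix [[7, -5], [-5, 5]]: det = 7·5 − (-5)² = 10, trace = 12.
det > 0 so both eigenvalues share the sign of the trace; trace = 12 > 0 ⇒ both positive.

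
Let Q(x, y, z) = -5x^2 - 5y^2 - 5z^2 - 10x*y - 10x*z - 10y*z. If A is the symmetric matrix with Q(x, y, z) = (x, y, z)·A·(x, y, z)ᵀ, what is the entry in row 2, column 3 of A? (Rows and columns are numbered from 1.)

The coefficient of y·z in Q is -10. For a symmetric A this equals A[2,3] + A[3,2] = 2·A[2,3].
So A[2,3] = -10/2 = -5.

-5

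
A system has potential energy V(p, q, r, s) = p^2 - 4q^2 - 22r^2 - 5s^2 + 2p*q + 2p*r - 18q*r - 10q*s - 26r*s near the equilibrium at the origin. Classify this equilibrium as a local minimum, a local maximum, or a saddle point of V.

saddle point

The Hessian at the origin is H = [[2, 2, 2, 0], [2, -8, -18, -10], [2, -18, -44, -26], [0, -10, -26, -10]].
An LDLᵀ factorisation of H has diagonal entries 2, -10, -6, 6.
That gives 2 positive, 2 negative pivots.
H is indefinite, so the origin is a saddle point.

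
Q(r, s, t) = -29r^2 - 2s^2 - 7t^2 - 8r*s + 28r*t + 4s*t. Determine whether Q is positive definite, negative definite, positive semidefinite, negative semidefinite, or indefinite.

The symmetric matrix of Q is A = [[-29, -4, 14], [-4, -2, 2], [14, 2, -7]].
Leading principal minors: Δ_1 = -29, Δ_2 = 42, Δ_3 = -10.
The signs alternate starting with Δ_1 < 0, so by Sylvester's criterion Q is negative definite.

negative definite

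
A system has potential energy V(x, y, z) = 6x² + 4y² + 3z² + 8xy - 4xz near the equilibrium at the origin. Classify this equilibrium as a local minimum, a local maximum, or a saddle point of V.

The Hessian at the origin is H = [[12, 8, -4], [8, 8, 0], [-4, 0, 6]].
Row-reducing H symmetrically gives the diagonal entries 12, 8/3, 2.
That gives 3 positive pivots.
H is positive definite, so the origin is a strict local minimum.

local minimum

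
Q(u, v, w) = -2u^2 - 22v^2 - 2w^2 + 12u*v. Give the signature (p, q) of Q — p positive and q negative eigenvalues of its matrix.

Write A = [[-2, 6, 0], [6, -22, 0], [0, 0, -2]].
Row-reducing A symmetrically gives the diagonal entries -2, -4, -2.
Counting signs: 3 negative.

(0, 3)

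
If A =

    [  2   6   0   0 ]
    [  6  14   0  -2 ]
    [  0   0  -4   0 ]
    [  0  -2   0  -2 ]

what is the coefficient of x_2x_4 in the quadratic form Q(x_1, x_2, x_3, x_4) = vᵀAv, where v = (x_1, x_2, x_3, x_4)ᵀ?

-4

The coefficient of x_2x_4 is A[2,4] + A[4,2] = 2·(-2) = -4.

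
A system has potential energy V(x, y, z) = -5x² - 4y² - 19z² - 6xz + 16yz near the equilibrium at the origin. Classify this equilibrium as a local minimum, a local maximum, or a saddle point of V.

local maximum

The Hessian at the origin is H = [[-10, 0, -6], [0, -8, 16], [-6, 16, -38]].
Applying the same elementary operations to the rows and columns of H produces a congruent diagonal matrix with entries -10, -8, -12/5.
That gives 3 negative pivots.
H is negative definite, so the origin is a strict local maximum.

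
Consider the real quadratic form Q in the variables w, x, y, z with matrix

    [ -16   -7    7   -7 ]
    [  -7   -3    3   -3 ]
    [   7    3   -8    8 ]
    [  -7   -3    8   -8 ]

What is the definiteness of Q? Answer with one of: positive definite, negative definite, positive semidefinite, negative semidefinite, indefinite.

indefinite

Symmetric row and column elimination reduces A to a congruent diagonal form with pivots -16, 1/16, -5, 0.
Counting signs: 1 positive, 2 negative, 1 zero.
Hence Q is indefinite.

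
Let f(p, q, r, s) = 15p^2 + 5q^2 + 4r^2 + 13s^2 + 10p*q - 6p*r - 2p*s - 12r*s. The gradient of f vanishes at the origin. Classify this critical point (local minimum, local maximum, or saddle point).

The Hessian at the origin is H = [[30, 10, -6, -2], [10, 10, 0, 0], [-6, 0, 8, -12], [-2, 0, -12, 26]].
An LDLᵀ factorisation of H has diagonal entries 30, 20/3, 31/5, 6/31.
So there are 4 positive pivots.
H is positive definite, so the origin is a strict local minimum.

local minimum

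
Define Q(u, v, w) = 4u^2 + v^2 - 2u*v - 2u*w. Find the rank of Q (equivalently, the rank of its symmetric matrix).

Write A = [[4, -1, -1], [-1, 1, 0], [-1, 0, 0]].
Row-reducing A symmetrically gives the diagonal entries 4, 3/4, -1/3.
Counting signs: 2 positive, 1 negative.
The rank is the number of nonzero pivots: 3.

3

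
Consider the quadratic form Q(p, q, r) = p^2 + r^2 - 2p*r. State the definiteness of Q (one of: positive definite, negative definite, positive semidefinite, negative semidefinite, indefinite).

positive semidefinite

The symmetric matrix is A = [[1, 0, -1], [0, 0, 0], [-1, 0, 1]].
Congruent diagonalization of A (simultaneous row and column reduction) yields pivots 1, 0, 0.
So there are 1 positive, 2 zero pivots.
Hence Q is positive semidefinite.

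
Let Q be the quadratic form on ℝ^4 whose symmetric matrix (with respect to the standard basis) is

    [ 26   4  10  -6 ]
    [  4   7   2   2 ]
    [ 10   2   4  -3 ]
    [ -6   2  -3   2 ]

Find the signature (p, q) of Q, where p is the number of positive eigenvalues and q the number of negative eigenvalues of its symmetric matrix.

(3, 1)

Congruent diagonalization of A (simultaneous row and column reduction) yields pivots 26, 83/13, 10/83, -15/2.
So there are 3 positive, 1 negative pivots.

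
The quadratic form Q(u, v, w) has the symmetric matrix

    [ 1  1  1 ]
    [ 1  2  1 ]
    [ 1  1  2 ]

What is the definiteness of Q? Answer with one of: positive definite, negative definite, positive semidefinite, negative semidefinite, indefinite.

positive definite

Congruent diagonalization of A (simultaneous row and column reduction) yields pivots 1, 1, 1.
That gives 3 positive pivots.
Hence Q is positive definite.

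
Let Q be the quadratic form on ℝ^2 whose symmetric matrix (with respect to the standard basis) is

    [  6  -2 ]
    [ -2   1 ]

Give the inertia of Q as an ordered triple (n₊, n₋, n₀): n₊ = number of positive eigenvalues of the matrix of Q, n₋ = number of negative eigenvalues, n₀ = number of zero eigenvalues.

(2, 0, 0)

Congruent diagonalization of A (simultaneous row and column reduction) yields pivots 6, 1/3.
That gives 2 positive pivots.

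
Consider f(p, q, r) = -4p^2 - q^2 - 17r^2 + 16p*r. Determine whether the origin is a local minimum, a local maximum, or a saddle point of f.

The Hessian at the origin is H = [[-8, 0, 16], [0, -2, 0], [16, 0, -34]].
An LDLᵀ factorisation of H has diagonal entries -8, -2, -2.
So there are 3 negative pivots.
H is negative definite, so the origin is a strict local maximum.

local maximum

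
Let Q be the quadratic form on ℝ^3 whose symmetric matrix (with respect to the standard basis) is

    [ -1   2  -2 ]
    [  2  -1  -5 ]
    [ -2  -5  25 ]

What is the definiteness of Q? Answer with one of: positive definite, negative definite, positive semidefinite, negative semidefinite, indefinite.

indefinite

An LDLᵀ factorisation of A has diagonal entries -1, 3, 2.
That gives 2 positive, 1 negative pivots.
Hence Q is indefinite.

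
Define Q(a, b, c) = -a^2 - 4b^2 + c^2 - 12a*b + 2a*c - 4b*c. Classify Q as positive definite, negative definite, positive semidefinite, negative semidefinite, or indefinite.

indefinite

Write A = [[-1, -6, 1], [-6, -4, -2], [1, -2, 1]].
Congruent diagonalization of A (simultaneous row and column reduction) yields pivots -1, 32, 0.
That gives 1 positive, 1 negative, 1 zero pivots.
Hence Q is indefinite.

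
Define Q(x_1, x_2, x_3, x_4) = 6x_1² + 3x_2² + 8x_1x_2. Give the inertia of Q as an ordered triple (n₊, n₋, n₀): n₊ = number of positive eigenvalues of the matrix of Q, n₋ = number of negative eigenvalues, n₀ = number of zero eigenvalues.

The associated matrix is A = [[6, 4, 0, 0], [4, 3, 0, 0], [0, 0, 0, 0], [0, 0, 0, 0]].
Symmetric row and column elimination reduces A to a congruent diagonal form with pivots 6, 1/3, 0, 0.
So there are 2 positive, 2 zero pivots.

(2, 0, 2)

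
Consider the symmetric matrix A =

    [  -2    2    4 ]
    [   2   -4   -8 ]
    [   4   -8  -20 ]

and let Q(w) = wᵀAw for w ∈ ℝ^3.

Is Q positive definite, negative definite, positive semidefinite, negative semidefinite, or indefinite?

Leading principal minors: Δ_1 = -2, Δ_2 = 4, Δ_3 = -16.
The signs alternate starting with Δ_1 < 0, so by Sylvester's criterion Q is negative definite.

negative definite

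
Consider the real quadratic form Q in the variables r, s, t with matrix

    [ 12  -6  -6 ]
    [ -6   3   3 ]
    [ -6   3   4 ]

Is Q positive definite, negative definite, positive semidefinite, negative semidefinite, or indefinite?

Applying the same elementary operations to the rows and columns of A produces a congruent diagonal matrix with entries 12, 0, 1.
That gives 2 positive, 1 zero pivots.
Hence Q is positive semidefinite.

positive semidefinite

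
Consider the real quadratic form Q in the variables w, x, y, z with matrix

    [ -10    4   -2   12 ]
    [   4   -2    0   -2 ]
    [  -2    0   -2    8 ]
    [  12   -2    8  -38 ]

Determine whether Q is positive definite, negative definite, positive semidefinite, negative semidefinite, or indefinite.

negative semidefinite

Applying the same elementary operations to the rows and columns of A produces a congruent diagonal matrix with entries -10, -2/5, 0, -4.
That gives 3 negative, 1 zero pivots.
Hence Q is negative semidefinite.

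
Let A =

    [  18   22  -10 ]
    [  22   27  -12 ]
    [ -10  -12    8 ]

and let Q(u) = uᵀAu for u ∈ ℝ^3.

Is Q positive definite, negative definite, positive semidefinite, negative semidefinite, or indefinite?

Congruent diagonalization of A (simultaneous row and column reduction) yields pivots 18, 1/9, 2.
That gives 3 positive pivots.
Hence Q is positive definite.

positive definite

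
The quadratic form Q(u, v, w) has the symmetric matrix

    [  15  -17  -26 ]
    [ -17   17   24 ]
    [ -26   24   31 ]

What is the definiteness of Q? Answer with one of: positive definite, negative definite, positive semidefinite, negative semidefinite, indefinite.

Row-reducing A symmetrically gives the diagonal entries 15, -34/15, -15/17.
So there are 1 positive, 2 negative pivots.
Hence Q is indefinite.

indefinite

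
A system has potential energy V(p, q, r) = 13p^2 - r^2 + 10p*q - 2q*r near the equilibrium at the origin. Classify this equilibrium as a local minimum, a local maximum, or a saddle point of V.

The Hessian at the origin is H = [[26, 10, 0], [10, 0, -2], [0, -2, -2]].
Applying the same elementary operations to the rows and columns of H produces a congruent diagonal matrix with entries 26, -50/13, -24/25.
Counting signs: 1 positive, 2 negative.
H is indefinite, so the origin is a saddle point.

saddle point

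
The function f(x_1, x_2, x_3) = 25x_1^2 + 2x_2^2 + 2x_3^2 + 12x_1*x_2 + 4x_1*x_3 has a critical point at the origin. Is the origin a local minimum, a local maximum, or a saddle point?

The Hessian at the origin is H = [[50, 12, 4], [12, 4, 0], [4, 0, 4]].
Applying the same elementary operations to the rows and columns of H produces a congruent diagonal matrix with entries 50, 28/25, 20/7.
Counting signs: 3 positive.
H is positive definite, so the origin is a strict local minimum.

local minimum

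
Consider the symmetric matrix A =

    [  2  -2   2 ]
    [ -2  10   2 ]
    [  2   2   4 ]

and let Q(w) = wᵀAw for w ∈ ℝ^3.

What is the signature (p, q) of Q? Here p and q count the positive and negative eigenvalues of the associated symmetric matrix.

(2, 0)

Row-reducing A symmetrically gives the diagonal entries 2, 8, 0.
So there are 2 positive, 1 zero pivots.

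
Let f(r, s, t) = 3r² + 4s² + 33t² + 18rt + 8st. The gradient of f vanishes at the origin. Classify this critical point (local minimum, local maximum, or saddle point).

local minimum

The Hessian at the origin is H = [[6, 0, 18], [0, 8, 8], [18, 8, 66]].
Congruent diagonalization of H (simultaneous row and column reduction) yields pivots 6, 8, 4.
So there are 3 positive pivots.
H is positive definite, so the origin is a strict local minimum.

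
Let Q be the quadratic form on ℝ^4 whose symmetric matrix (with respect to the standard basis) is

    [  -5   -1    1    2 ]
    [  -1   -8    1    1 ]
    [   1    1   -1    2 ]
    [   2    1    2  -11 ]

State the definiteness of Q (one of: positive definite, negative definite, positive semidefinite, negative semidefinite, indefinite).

negative definite

Leading principal minors: Δ_1 = -5, Δ_2 = 39, Δ_3 = -28, Δ_4 = 48.
The signs alternate starting with Δ_1 < 0, so by Sylvester's criterion Q is negative definite.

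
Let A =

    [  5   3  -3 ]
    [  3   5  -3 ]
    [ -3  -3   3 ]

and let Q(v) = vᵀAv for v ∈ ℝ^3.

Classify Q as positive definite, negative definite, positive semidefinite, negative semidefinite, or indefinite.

Leading principal minors: Δ_1 = 5, Δ_2 = 16, Δ_3 = 12.
All leading principal minors are positive, so by Sylvester's criterion Q is positive definite.

positive definite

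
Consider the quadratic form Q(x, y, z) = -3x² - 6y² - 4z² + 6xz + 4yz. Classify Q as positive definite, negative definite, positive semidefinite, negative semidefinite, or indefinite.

The symmetric matrix of Q is A = [[-3, 0, 3], [0, -6, 2], [3, 2, -4]].
Leading principal minors: Δ_1 = -3, Δ_2 = 18, Δ_3 = -6.
The signs alternate starting with Δ_1 < 0, so by Sylvester's criterion Q is negative definite.

negative definite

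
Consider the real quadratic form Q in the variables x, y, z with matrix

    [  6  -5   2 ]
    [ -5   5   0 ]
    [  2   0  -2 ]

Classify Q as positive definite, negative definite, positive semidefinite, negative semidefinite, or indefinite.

Congruent diagonalization of A (simultaneous row and column reduction) yields pivots 6, 5/6, -6.
Counting signs: 2 positive, 1 negative.
Hence Q is indefinite.

indefinite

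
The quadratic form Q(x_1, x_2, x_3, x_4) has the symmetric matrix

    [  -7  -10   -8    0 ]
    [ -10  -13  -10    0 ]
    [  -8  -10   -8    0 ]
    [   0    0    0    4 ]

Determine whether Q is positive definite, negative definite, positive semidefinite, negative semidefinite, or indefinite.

Applying the same elementary operations to the rows and columns of A produces a congruent diagonal matrix with entries -7, 9/7, -4/9, 4.
Counting signs: 2 positive, 2 negative.
Hence Q is indefinite.

indefinite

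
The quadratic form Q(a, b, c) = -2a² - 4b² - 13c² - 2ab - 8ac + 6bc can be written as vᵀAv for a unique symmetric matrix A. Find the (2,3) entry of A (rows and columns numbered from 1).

The coefficient of b·c in Q is 6. For a symmetric A this equals A[2,3] + A[3,2] = 2·A[2,3].
So A[2,3] = 6/2 = 3.

3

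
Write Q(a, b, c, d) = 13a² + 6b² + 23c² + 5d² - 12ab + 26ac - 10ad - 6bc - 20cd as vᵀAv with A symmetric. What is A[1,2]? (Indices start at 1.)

-6

The coefficient of a·b in Q is -12. For a symmetric A this equals A[1,2] + A[2,1] = 2·A[1,2].
So A[1,2] = -12/2 = -6.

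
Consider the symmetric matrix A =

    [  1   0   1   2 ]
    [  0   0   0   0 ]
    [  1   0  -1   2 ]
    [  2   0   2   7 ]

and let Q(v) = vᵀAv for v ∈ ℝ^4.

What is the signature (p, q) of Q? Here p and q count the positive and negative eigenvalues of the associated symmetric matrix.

Congruent diagonalization of A (simultaneous row and column reduction) yields pivots 1, 0, -2, 3.
So there are 2 positive, 1 negative, 1 zero pivots.

(2, 1)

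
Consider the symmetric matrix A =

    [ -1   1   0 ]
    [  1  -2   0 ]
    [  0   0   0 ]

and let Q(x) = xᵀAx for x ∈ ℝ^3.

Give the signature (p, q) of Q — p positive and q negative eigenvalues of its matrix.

(0, 2)

Row-reducing A symmetrically gives the diagonal entries -1, -1, 0.
Counting signs: 2 negative, 1 zero.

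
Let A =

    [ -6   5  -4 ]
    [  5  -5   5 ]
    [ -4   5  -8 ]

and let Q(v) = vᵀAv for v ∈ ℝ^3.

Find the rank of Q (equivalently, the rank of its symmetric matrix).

An LDLᵀ factorisation of A has diagonal entries -6, -5/6, -2.
So there are 3 negative pivots.
The rank is the number of nonzero pivots: 3.

3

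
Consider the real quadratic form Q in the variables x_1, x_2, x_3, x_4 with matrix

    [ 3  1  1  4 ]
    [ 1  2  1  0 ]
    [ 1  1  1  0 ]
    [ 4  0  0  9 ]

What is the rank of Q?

4

Row-reducing A symmetrically gives the diagonal entries 3, 5/3, 2/5, 1.
Counting signs: 4 positive.
The rank is the number of nonzero pivots: 4.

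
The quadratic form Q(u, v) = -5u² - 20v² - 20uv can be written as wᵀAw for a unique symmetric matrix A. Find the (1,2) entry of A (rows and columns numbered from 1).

The coefficient of u·v in Q is -20. For a symmetric A this equals A[1,2] + A[2,1] = 2·A[1,2].
So A[1,2] = -20/2 = -10.

-10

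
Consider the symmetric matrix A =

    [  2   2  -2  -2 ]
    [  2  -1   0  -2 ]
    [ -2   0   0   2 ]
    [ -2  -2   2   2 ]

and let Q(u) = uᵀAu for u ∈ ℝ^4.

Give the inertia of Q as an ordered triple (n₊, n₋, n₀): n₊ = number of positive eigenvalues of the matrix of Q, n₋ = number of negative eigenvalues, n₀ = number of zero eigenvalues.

Row-reducing A symmetrically gives the diagonal entries 2, -3, -2/3, 0.
That gives 1 positive, 2 negative, 1 zero pivots.

(1, 2, 1)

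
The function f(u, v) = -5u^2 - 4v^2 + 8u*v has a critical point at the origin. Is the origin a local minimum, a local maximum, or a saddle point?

The Hessian at the origin is H = [[-10, 8], [8, -8]].
det H = -10·-8 − (8)² = 16 > 0 and H[1,1] = -10 < 0, so H is negative definite.
Therefore the origin is a local maximum.

local maximum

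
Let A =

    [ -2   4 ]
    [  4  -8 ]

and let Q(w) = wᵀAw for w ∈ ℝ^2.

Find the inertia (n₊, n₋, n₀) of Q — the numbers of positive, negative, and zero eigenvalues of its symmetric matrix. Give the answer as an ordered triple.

(0, 1, 1)

Congruent diagonalization of A (simultaneous row and column reduction) yields pivots -2, 0.
That gives 1 negative, 1 zero pivots.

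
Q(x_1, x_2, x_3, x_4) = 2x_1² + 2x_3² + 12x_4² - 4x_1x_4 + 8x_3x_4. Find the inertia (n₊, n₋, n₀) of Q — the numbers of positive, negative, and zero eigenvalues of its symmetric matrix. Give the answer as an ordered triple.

The associated matrix is A = [[2, 0, 0, -2], [0, 0, 0, 0], [0, 0, 2, 4], [-2, 0, 4, 12]].
Applying the same elementary operations to the rows and columns of A produces a congruent diagonal matrix with entries 2, 0, 2, 2.
So there are 3 positive, 1 zero pivots.

(3, 0, 1)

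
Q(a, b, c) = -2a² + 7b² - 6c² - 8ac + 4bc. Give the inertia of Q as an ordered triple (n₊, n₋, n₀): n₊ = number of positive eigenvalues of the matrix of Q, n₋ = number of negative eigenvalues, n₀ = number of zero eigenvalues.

The symmetric matrix is A = [[-2, 0, -4], [0, 7, 2], [-4, 2, -6]].
Congruent diagonalization of A (simultaneous row and column reduction) yields pivots -2, 7, 10/7.
That gives 2 positive, 1 negative pivots.

(2, 1, 0)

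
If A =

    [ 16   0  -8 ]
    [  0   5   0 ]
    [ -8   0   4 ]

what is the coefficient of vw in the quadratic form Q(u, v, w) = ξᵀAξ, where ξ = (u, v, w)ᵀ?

The coefficient of vw is A[2,3] + A[3,2] = 2·0 = 0.

0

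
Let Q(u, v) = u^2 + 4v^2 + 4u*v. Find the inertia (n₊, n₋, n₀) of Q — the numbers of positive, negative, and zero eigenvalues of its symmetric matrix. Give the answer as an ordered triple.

(1, 0, 1)

The associated matrix is A = [[1, 2], [2, 4]].
Row-reducing A symmetrically gives the diagonal entries 1, 0.
That gives 1 positive, 1 zero pivots.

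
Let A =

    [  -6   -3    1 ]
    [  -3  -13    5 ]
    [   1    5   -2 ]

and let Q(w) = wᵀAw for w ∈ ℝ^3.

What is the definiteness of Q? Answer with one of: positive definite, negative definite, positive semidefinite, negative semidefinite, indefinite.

negative definite

Applying the same elementary operations to the rows and columns of A produces a congruent diagonal matrix with entries -6, -23/2, -5/69.
So there are 3 negative pivots.
Hence Q is negative definite.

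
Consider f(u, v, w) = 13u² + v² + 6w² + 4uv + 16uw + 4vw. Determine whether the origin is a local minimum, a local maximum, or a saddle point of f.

The Hessian at the origin is H = [[26, 4, 16], [4, 2, 4], [16, 4, 12]].
Symmetric row and column elimination reduces H to a congruent diagonal form with pivots 26, 18/13, 4/9.
That gives 3 positive pivots.
H is positive definite, so the origin is a strict local minimum.

local minimum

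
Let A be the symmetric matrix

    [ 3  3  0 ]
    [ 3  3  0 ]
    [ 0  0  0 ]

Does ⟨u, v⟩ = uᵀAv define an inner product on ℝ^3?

no

Row-reducing A symmetrically gives the diagonal entries 3, 0, 0.
So there are 1 positive, 2 zero pivots.
Hence Q is positive semidefinite.
⟨·,·⟩ is an inner product exactly when A is positive definite.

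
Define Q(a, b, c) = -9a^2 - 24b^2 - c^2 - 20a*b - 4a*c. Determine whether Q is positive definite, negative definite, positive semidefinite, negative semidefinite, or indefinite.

The associated matrix is A = [[-9, -10, -2], [-10, -24, 0], [-2, 0, -1]].
An LDLᵀ factorisation of A has diagonal entries -9, -116/9, -5/29.
That gives 3 negative pivots.
Hence Q is negative definite.

negative definite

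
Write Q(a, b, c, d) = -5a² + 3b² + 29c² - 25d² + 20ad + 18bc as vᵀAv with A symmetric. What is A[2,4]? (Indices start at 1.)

The coefficient of b·d in Q is 0. For a symmetric A this equals A[2,4] + A[4,2] = 2·A[2,4].
So A[2,4] = 0/2 = 0.

0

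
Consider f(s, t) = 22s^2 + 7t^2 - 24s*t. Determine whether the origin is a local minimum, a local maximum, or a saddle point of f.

local minimum

The Hessian at the origin is H = [[44, -24], [-24, 14]].
det H = 44·14 − (-24)² = 40 > 0 and H[1,1] = 44 > 0, so H is positive definite.
Therefore the origin is a local minimum.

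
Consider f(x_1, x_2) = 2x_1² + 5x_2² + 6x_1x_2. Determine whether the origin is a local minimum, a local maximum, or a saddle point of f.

local minimum

The Hessian at the origin is H = [[4, 6], [6, 10]].
det H = 4·10 − (6)² = 4 > 0 and H[1,1] = 4 > 0, so H is positive definite.
Therefore the origin is a local minimum.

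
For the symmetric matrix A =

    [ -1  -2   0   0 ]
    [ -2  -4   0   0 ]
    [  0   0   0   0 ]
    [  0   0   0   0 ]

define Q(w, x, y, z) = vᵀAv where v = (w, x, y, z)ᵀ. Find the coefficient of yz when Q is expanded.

The coefficient of yz is A[3,4] + A[4,3] = 2·0 = 0.

0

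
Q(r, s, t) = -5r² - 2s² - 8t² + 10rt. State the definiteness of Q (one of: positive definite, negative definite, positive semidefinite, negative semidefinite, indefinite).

negative definite

The associated matrix is A = [[-5, 0, 5], [0, -2, 0], [5, 0, -8]].
Row-reducing A symmetrically gives the diagonal entries -5, -2, -3.
That gives 3 negative pivots.
Hence Q is negative definite.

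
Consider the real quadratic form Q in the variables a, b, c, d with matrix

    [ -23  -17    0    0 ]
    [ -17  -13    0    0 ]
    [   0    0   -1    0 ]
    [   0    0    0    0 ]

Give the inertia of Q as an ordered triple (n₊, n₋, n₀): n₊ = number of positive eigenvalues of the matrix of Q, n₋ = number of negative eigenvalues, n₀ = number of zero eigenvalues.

Congruent diagonalization of A (simultaneous row and column reduction) yields pivots -23, -10/23, -1, 0.
Counting signs: 3 negative, 1 zero.

(0, 3, 1)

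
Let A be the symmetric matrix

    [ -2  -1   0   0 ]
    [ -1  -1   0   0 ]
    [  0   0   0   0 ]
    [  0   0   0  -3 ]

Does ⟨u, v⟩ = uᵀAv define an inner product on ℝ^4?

Symmetric row and column elimination reduces A to a congruent diagonal form with pivots -2, -1/2, 0, -3.
That gives 3 negative, 1 zero pivots.
Hence Q is negative semidefinite.
⟨·,·⟩ is an inner product exactly when A is positive definite.

no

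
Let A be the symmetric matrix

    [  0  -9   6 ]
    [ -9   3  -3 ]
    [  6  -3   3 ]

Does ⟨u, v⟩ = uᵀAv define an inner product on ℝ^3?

A is congruent to a diagonal matrix with 2 positive, 1 negative and 0 zero entries, so Q is indefinite.
⟨·,·⟩ is an inner product exactly when A is positive definite.

no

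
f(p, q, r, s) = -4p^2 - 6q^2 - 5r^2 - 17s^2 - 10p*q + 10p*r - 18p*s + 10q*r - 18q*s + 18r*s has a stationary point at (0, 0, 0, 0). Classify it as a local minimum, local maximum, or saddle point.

saddle point

The Hessian at the origin is H = [[-8, -10, 10, -18], [-10, -12, 10, -18], [10, 10, -10, 18], [-18, -18, 18, -34]].
Symmetric row and column elimination reduces H to a congruent diagonal form with pivots -8, 1/2, -10, -8/5.
So there are 1 positive, 3 negative pivots.
H is indefinite, so the origin is a saddle point.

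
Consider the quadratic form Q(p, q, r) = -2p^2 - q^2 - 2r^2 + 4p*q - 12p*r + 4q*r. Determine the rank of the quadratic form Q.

Write A = [[-2, 2, -6], [2, -1, 2], [-6, 2, -2]].
Symmetric row and column elimination reduces A to a congruent diagonal form with pivots -2, 1, 0.
So there are 1 positive, 1 negative, 1 zero pivots.
The rank is the number of nonzero pivots: 2.

2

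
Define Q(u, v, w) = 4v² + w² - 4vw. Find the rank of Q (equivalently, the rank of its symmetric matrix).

Write A = [[0, 0, 0], [0, 4, -2], [0, -2, 1]].
Applying the same elementary operations to the rows and columns of A produces a congruent diagonal matrix with entries 0, 4, 0.
Counting signs: 1 positive, 2 zero.
The rank is the number of nonzero pivots: 1.

1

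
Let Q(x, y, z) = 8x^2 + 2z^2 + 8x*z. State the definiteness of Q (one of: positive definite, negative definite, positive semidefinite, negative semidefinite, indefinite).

positive semidefinite

The symmetric matrix is A = [[8, 0, 4], [0, 0, 0], [4, 0, 2]].
Symmetric row and column elimination reduces A to a congruent diagonal form with pivots 8, 0, 0.
That gives 1 positive, 2 zero pivots.
Hence Q is positive semidefinite.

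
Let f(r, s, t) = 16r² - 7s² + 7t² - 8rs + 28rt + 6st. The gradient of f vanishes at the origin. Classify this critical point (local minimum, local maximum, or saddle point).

saddle point

The Hessian at the origin is H = [[32, -8, 28], [-8, -14, 6], [28, 6, 14]].
Applying the same elementary operations to the rows and columns of H produces a congruent diagonal matrix with entries 32, -16, 1/16.
So there are 2 positive, 1 negative pivots.
H is indefinite, so the origin is a saddle point.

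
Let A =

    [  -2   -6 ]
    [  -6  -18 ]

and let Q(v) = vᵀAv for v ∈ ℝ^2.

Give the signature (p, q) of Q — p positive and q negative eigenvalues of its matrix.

Congruent diagonalization of A (simultaneous row and column reduction) yields pivots -2, 0.
That gives 1 negative, 1 zero pivots.

(0, 1)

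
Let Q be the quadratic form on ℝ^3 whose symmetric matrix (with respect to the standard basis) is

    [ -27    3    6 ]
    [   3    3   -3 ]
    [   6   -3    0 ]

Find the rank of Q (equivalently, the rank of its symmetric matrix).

3

Applying the same elementary operations to the rows and columns of A produces a congruent diagonal matrix with entries -27, 10/3, -3/10.
Counting signs: 1 positive, 2 negative.
The rank is the number of nonzero pivots: 3.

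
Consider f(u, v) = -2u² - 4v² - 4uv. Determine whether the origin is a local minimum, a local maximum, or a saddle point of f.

The Hessian at the origin is H = [[-4, -4], [-4, -8]].
det H = -4·-8 − (-4)² = 16 > 0 and H[1,1] = -4 < 0, so H is negative definite.
Therefore the origin is a local maximum.

local maximum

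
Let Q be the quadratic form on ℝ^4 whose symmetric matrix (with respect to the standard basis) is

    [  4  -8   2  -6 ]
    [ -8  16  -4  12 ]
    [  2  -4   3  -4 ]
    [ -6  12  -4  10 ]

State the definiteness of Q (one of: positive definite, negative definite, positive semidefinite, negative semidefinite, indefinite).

Congruent diagonalization of A (simultaneous row and column reduction) yields pivots 4, 0, 2, 1/2.
That gives 3 positive, 1 zero pivots.
Hence Q is positive semidefinite.

positive semidefinite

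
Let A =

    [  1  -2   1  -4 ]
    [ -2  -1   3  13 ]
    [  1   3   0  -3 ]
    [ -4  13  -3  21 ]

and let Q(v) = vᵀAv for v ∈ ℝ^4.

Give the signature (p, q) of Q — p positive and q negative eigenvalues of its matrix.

(3, 1)

Congruent diagonalization of A (simultaneous row and column reduction) yields pivots 1, -5, 4, 1.
That gives 3 positive, 1 negative pivots.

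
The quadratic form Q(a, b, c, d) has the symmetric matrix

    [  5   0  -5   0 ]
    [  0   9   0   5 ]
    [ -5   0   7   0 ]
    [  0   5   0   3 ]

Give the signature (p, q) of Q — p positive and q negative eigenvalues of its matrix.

Applying the same elementary operations to the rows and columns of A produces a congruent diagonal matrix with entries 5, 9, 2, 2/9.
So there are 4 positive pivots.

(4, 0)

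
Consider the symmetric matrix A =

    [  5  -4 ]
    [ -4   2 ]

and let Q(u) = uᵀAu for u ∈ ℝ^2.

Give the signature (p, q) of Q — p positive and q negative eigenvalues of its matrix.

Congruent diagonalization of A (simultaneous row and column reduction) yields pivots 5, -6/5.
So there are 1 positive, 1 negative pivots.

(1, 1)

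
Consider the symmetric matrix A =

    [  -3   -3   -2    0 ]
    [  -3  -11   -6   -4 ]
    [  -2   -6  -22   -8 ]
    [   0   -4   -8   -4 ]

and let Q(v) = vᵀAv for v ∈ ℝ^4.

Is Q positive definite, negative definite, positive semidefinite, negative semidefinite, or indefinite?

Congruent diagonalization of A (simultaneous row and column reduction) yields pivots -3, -8, -56/3, -1/14.
That gives 4 negative pivots.
Hence Q is negative definite.

negative definite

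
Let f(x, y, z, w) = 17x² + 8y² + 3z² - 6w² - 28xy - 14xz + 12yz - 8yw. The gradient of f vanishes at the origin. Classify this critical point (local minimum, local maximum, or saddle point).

saddle point

The Hessian at the origin is H = [[34, -28, -14, 0], [-28, 16, 12, -8], [-14, 12, 6, 0], [0, -8, 0, -12]].
An LDLᵀ factorisation of H has diagonal entries 34, -120/17, 4/15, -4.
That gives 2 positive, 2 negative pivots.
H is indefinite, so the origin is a saddle point.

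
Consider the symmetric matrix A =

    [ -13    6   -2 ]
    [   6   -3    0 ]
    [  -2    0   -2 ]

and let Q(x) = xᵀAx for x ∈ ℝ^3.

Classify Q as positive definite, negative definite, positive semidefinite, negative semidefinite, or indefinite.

Symmetric row and column elimination reduces A to a congruent diagonal form with pivots -13, -3/13, 2.
That gives 1 positive, 2 negative pivots.
Hence Q is indefinite.

indefinite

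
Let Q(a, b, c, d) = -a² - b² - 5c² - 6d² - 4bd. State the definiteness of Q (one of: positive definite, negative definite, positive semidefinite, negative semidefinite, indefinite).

negative definite

The symmetric matrix of Q is A = [[-1, 0, 0, 0], [0, -1, 0, -2], [0, 0, -5, 0], [0, -2, 0, -6]].
Leading principal minors: Δ_1 = -1, Δ_2 = 1, Δ_3 = -5, Δ_4 = 10.
The signs alternate starting with Δ_1 < 0, so by Sylvester's criterion Q is negative definite.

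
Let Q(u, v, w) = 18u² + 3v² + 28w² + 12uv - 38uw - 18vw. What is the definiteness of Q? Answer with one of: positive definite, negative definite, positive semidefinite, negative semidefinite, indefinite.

The symmetric matrix of Q is A = [[18, 6, -19], [6, 3, -9], [-19, -9, 28]].
Leading principal minors: Δ_1 = 18, Δ_2 = 18, Δ_3 = 15.
All leading principal minors are positive, so by Sylvester's criterion Q is positive definite.

positive definite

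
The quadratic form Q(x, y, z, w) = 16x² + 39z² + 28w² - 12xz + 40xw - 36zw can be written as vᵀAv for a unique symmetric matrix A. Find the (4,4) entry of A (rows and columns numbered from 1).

The coefficient of w² in Q is 28, and that is exactly A[4,4].

28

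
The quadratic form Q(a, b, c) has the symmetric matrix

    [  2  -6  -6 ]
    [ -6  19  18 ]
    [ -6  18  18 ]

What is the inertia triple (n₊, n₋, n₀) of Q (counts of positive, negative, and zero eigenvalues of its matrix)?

Applying the same elementary operations to the rows and columns of A produces a congruent diagonal matrix with entries 2, 1, 0.
Counting signs: 2 positive, 1 zero.

(2, 0, 1)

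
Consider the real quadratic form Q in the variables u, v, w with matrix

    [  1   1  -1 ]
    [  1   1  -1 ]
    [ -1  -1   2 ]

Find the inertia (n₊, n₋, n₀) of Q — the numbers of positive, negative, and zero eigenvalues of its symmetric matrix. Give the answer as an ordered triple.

(2, 0, 1)

Congruent diagonalization of A (simultaneous row and column reduction) yields pivots 1, 0, 1.
Counting signs: 2 positive, 1 zero.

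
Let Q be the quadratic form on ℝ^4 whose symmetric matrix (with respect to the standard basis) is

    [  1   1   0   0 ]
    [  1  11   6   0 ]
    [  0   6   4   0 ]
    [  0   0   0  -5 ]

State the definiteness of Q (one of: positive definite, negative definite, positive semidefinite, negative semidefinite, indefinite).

indefinite

Congruent diagonalization of A (simultaneous row and column reduction) yields pivots 1, 10, 2/5, -5.
That gives 3 positive, 1 negative pivots.
Hence Q is indefinite.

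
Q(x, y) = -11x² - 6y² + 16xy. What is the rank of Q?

2

The symmetric matrix is A = [[-11, 8], [8, -6]].
Congruent diagonalization of A (simultaneous row and column reduction) yields pivots -11, -2/11.
So there are 2 negative pivots.
The rank is the number of nonzero pivots: 2.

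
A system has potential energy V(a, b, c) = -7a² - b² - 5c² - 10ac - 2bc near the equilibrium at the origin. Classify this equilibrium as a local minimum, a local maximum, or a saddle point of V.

The Hessian at the origin is H = [[-14, 0, -10], [0, -2, -2], [-10, -2, -10]].
Row-reducing H symmetrically gives the diagonal entries -14, -2, -6/7.
So there are 3 negative pivots.
H is negative definite, so the origin is a strict local maximum.

local maximum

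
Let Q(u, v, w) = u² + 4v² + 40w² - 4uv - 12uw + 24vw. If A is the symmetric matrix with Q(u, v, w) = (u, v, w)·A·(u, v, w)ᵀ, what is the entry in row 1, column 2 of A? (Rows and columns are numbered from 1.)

The coefficient of u·v in Q is -4. For a symmetric A this equals A[1,2] + A[2,1] = 2·A[1,2].
So A[1,2] = -4/2 = -2.

-2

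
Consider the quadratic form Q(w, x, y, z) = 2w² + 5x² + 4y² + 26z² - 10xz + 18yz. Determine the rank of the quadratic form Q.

The symmetric matrix is A = [[2, 0, 0, 0], [0, 5, 0, -5], [0, 0, 4, 9], [0, -5, 9, 26]].
Row-reducing A symmetrically gives the diagonal entries 2, 5, 4, 3/4.
So there are 4 positive pivots.
The rank is the number of nonzero pivots: 4.

4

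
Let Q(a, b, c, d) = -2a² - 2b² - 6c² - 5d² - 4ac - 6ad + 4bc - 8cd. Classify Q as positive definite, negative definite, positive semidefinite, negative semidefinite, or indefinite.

The associated matrix is A = [[-2, 0, -2, -3], [0, -2, 2, 0], [-2, 2, -6, -4], [-3, 0, -4, -5]].
Row-reducing A symmetrically gives the diagonal entries -2, -2, -2, 0.
Counting signs: 3 negative, 1 zero.
Hence Q is negative semidefinite.

negative semidefinite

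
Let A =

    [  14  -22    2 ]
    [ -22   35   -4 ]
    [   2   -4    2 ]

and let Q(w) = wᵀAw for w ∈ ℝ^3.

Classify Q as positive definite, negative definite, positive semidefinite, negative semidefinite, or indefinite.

positive semidefinite

Symmetric row and column elimination reduces A to a congruent diagonal form with pivots 14, 3/7, 0.
That gives 2 positive, 1 zero pivots.
Hence Q is positive semidefinite.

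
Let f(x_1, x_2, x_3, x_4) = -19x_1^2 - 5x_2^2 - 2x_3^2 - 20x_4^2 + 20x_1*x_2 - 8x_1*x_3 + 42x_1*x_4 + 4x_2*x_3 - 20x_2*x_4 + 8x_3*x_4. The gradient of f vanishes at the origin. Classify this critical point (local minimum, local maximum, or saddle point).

saddle point

The Hessian at the origin is H = [[-38, 20, -8, 42], [20, -10, 4, -20], [-8, 4, -4, 8], [42, -20, 8, -40]].
Congruent diagonalization of H (simultaneous row and column reduction) yields pivots -38, 10/19, -12/5, -2.
That gives 1 positive, 3 negative pivots.
H is indefinite, so the origin is a saddle point.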